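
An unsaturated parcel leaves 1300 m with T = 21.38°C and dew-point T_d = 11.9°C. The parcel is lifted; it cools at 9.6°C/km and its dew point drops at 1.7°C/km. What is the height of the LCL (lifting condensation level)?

2500 m

T and T_d converge at 9.6 − 1.7 = 7.9°C per km
Height above start = (21.38 − 11.9) / 7.9 = 1.2 km
LCL altitude = 1300 m + 1200 m = 2500 m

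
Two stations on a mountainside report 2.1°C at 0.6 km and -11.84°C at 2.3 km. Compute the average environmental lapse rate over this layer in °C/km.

Γ = −ΔT/Δz = (2.1 − (-11.84)) / (2300 − 600) m
  = 13.94°C / 1.7 km = 8.2°C/km

8.2°C/km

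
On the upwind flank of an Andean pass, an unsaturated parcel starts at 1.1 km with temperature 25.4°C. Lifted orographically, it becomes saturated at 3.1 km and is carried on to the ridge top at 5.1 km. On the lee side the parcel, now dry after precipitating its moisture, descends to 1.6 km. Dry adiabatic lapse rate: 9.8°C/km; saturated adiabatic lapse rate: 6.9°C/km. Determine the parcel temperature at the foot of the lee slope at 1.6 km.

26.3°C

1100–3100 m, dry: Δz = 2 km ⇒ ΔT = -19.6°C; T = 5.8°C
3100–5100 m, saturated: Δz = 2 km ⇒ ΔT = -13.8°C; T = -8°C
5100–1600 m, dry descent: Δz = 3.5 km ⇒ ΔT = +34.3°C; T = 26.3°C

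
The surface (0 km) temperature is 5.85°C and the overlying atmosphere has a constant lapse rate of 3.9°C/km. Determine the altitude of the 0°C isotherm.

Height above start = (5.85 − 0) / 3.9 = 1.5 km
Altitude = 0 m + 1500 m = 1500 m

1.5 km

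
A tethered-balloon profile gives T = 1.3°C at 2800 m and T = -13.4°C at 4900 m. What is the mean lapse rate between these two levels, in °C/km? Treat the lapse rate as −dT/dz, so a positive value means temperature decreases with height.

Γ = −ΔT/Δz = (1.3 − (-13.4)) / (4900 − 2800) m
  = 14.7°C / 2.1 km = 7°C/km

7°C/km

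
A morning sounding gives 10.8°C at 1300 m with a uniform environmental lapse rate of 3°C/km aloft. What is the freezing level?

4900 m

Height above start = (10.8 − 0) / 3 = 3.6 km
Altitude = 1300 m + 3600 m = 4900 m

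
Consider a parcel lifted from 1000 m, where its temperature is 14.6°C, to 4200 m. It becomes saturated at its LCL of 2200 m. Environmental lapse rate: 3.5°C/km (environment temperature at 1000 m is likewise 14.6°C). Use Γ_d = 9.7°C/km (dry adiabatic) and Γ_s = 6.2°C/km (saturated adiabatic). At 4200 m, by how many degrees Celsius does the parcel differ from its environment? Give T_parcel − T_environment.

Parcel:
  Dry to 2200 m: -9.7 × 1.2 km = -11.64°C, so T = 2.96°C.
  Saturated to 4200 m: -6.2 × 2 km = -12.4°C, so T = -9.44°C.
Environment:
  Environment to 4200 m: -3.5 × 3.2 km = -11.2°C, so T = 3.4°C.
T_parcel − T_env = -9.44 − 3.4 = -12.84°C

-12.84°C (parcel cooler than environment)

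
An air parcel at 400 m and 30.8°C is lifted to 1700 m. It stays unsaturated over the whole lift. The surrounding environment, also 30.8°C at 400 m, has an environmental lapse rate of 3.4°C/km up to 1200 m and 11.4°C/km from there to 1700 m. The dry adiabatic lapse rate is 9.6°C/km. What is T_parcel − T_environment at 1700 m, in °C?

-4.06°C (parcel cooler than environment)

Parcel:
  Dry to 1700 m: -9.6 × 1.3 km = -12.48°C, so T = 18.32°C.
Environment:
  Environment, lower layer to 1200 m: -3.4 × 0.8 km = -2.72°C, so T = 28.08°C.
  Environment, upper layer to 1700 m: -11.4 × 0.5 km = -5.7°C, so T = 22.38°C.
T_parcel − T_env = 18.32 − 22.38 = -4.06°C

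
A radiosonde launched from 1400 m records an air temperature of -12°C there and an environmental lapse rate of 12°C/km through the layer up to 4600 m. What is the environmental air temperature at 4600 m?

-50.4°C

1400 → 4600 m (environmental, 12°C/km): ΔT = -12 × 3.2 = -38.4°C → T = -50.4°C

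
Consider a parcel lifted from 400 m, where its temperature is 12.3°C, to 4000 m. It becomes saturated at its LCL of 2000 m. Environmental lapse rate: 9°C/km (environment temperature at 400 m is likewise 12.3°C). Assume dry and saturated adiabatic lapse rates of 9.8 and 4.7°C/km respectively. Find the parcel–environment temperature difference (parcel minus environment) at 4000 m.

+7.32°C (parcel warmer than environment)

Parcel:
  400–2000 m, dry: Δz = 1.6 km ⇒ ΔT = -15.68°C; T = -3.38°C
  2000–4000 m, saturated: Δz = 2 km ⇒ ΔT = -9.4°C; T = -12.78°C
Environment:
  400–4000 m, environment: Δz = 3.6 km ⇒ ΔT = -32.4°C; T = -20.1°C
T_parcel − T_env = -12.78 − (-20.1) = +7.32°C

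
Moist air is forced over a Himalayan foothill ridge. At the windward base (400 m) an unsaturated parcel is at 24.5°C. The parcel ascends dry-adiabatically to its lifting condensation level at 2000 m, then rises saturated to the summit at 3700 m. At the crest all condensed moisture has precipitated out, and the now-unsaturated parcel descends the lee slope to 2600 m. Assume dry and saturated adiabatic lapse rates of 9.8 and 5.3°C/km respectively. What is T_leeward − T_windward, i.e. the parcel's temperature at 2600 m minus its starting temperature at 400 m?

-13.91°C

400–2000 m, dry: Δz = 1.6 km ⇒ ΔT = -15.68°C; T = 8.82°C
2000–3700 m, saturated: Δz = 1.7 km ⇒ ΔT = -9.01°C; T = -0.19°C
3700–2600 m, dry descent: Δz = 1.1 km ⇒ ΔT = +10.78°C; T = 10.59°C
Net change vs windward start: 10.59 − 24.5 = -13.91°C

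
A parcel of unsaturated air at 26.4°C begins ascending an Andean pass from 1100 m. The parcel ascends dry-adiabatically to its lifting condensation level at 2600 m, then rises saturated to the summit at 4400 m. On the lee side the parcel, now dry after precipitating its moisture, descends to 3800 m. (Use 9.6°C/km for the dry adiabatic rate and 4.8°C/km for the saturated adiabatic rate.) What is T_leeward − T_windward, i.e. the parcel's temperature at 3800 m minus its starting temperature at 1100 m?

-17.28°C

Dry to 2600 m: -9.6 × 1.5 km = -14.4°C, so T = 12°C.
Saturated to 4400 m: -4.8 × 1.8 km = -8.64°C, so T = 3.36°C.
Dry descent to 3800 m: +9.6 × 0.6 km = +5.76°C, so T = 9.12°C.
Net change vs windward start: 9.12 − 26.4 = -17.28°C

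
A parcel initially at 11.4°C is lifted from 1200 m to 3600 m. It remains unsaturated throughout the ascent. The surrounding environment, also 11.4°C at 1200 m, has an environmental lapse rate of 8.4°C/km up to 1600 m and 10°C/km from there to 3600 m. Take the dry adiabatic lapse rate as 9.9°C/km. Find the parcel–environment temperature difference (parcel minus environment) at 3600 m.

-0.4°C (parcel cooler than environment)

Parcel:
  1200–3600 m, dry: Δz = 2.4 km ⇒ ΔT = -23.76°C; T = -12.36°C
Environment:
  1200–1600 m, environment, lower layer: Δz = 0.4 km ⇒ ΔT = -3.36°C; T = 8.04°C
  1600–3600 m, environment, upper layer: Δz = 2 km ⇒ ΔT = -20°C; T = -11.96°C
T_parcel − T_env = -12.36 − (-11.96) = -0.4°C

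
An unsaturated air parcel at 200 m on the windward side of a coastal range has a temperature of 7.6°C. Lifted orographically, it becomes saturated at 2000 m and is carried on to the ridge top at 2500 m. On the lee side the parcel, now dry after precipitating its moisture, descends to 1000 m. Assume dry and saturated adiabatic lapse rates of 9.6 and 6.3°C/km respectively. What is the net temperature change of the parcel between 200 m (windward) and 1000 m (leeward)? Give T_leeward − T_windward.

-6.03°C

200 → 2000 m (dry, 9.6°C/km): ΔT = -9.6 × 1.8 = -17.28°C → T = -9.68°C
2000 → 2500 m (saturated, 6.3°C/km): ΔT = -6.3 × 0.5 = -3.15°C → T = -12.83°C
2500 → 1000 m (dry descent, 9.6°C/km): ΔT = +9.6 × 1.5 = +14.4°C → T = 1.57°C
Net change vs windward start: 1.57 − 7.6 = -6.03°C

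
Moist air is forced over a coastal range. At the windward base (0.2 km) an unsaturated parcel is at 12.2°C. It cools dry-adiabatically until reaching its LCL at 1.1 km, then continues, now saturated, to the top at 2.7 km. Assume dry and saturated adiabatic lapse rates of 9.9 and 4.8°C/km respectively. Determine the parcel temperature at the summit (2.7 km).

-4.39°C

From 200 m to 1100 m (dry): cools by 9.9 × 0.9 = 8.91°C, giving 3.29°C.
From 1100 m to 2700 m (saturated): cools by 4.8 × 1.6 = 7.68°C, giving -4.39°C.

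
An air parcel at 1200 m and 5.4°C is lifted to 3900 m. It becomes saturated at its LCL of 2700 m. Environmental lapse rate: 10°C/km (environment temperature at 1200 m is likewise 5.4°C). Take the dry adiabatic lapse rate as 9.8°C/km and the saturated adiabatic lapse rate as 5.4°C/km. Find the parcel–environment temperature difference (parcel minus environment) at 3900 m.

+5.82°C (parcel warmer than environment)

Parcel:
  From 1200 m to 2700 m (dry): cools by 9.8 × 1.5 = 14.7°C, giving -9.3°C.
  From 2700 m to 3900 m (saturated): cools by 5.4 × 1.2 = 6.48°C, giving -15.78°C.
Environment:
  From 1200 m to 3900 m (environment): cools by 10 × 2.7 = 27°C, giving -21.6°C.
T_parcel − T_env = -15.78 − (-21.6) = +5.82°C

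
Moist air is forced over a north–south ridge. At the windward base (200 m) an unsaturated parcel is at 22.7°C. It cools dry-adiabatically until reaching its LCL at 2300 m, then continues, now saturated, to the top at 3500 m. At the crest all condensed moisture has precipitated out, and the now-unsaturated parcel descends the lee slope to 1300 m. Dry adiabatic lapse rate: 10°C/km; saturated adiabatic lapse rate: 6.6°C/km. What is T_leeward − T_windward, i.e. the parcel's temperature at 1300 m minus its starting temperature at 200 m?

200 → 2300 m (dry, 10°C/km): ΔT = -10 × 2.1 = -21°C → T = 1.7°C
2300 → 3500 m (saturated, 6.6°C/km): ΔT = -6.6 × 1.2 = -7.92°C → T = -6.22°C
3500 → 1300 m (dry descent, 10°C/km): ΔT = +10 × 2.2 = +22°C → T = 15.78°C
Net change vs windward start: 15.78 − 22.7 = -6.92°C

-6.92°C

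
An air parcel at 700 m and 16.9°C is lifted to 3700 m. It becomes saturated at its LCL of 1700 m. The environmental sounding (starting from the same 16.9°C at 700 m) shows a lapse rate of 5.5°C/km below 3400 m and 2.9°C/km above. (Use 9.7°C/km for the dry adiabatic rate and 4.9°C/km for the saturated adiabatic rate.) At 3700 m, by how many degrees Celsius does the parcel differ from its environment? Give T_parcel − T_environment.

Parcel:
  From 700 m to 1700 m (dry): cools by 9.7 × 1 = 9.7°C, giving 7.2°C.
  From 1700 m to 3700 m (saturated): cools by 4.9 × 2 = 9.8°C, giving -2.6°C.
Environment:
  From 700 m to 3400 m (environment, lower layer): cools by 5.5 × 2.7 = 14.85°C, giving 2.05°C.
  From 3400 m to 3700 m (environment, upper layer): cools by 2.9 × 0.3 = 0.87°C, giving 1.18°C.
T_parcel − T_env = -2.6 − 1.18 = -3.78°C

-3.78°C (parcel cooler than environment)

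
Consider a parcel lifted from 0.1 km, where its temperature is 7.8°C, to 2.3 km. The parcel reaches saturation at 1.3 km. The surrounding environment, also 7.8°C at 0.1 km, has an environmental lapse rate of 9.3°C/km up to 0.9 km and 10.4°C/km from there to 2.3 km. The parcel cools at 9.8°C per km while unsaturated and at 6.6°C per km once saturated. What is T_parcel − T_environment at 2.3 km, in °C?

+3.64°C (parcel warmer than environment)

Parcel:
  100 → 1300 m (dry, 9.8°C/km): ΔT = -9.8 × 1.2 = -11.76°C → T = -3.96°C
  1300 → 2300 m (saturated, 6.6°C/km): ΔT = -6.6 × 1 = -6.6°C → T = -10.56°C
Environment:
  100 → 900 m (environment, lower layer, 9.3°C/km): ΔT = -9.3 × 0.8 = -7.44°C → T = 0.36°C
  900 → 2300 m (environment, upper layer, 10.4°C/km): ΔT = -10.4 × 1.4 = -14.56°C → T = -14.2°C
T_parcel − T_env = -10.56 − (-14.2) = +3.64°C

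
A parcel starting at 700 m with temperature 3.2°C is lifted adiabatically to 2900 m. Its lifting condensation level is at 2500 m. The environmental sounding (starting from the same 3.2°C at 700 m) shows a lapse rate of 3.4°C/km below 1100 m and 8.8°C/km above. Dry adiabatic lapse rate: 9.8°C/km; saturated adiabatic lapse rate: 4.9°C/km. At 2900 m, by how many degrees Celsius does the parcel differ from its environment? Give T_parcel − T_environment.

Parcel:
  700 → 2500 m (dry, 9.8°C/km): ΔT = -9.8 × 1.8 = -17.64°C → T = -14.44°C
  2500 → 2900 m (saturated, 4.9°C/km): ΔT = -4.9 × 0.4 = -1.96°C → T = -16.4°C
Environment:
  700 → 1100 m (environment, lower layer, 3.4°C/km): ΔT = -3.4 × 0.4 = -1.36°C → T = 1.84°C
  1100 → 2900 m (environment, upper layer, 8.8°C/km): ΔT = -8.8 × 1.8 = -15.84°C → T = -14°C
T_parcel − T_env = -16.4 − (-14) = -2.4°C

-2.4°C (parcel cooler than environment)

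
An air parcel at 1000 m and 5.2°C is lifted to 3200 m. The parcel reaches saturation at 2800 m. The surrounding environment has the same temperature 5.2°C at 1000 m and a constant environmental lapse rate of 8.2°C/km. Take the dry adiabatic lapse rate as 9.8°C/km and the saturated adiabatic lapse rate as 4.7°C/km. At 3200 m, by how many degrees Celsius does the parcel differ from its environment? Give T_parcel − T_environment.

-1.48°C (parcel cooler than environment)

Parcel:
  1000–2800 m, dry: Δz = 1.8 km ⇒ ΔT = -17.64°C; T = -12.44°C
  2800–3200 m, saturated: Δz = 0.4 km ⇒ ΔT = -1.88°C; T = -14.32°C
Environment:
  1000–3200 m, environment: Δz = 2.2 km ⇒ ΔT = -18.04°C; T = -12.84°C
T_parcel − T_env = -14.32 − (-12.84) = -1.48°C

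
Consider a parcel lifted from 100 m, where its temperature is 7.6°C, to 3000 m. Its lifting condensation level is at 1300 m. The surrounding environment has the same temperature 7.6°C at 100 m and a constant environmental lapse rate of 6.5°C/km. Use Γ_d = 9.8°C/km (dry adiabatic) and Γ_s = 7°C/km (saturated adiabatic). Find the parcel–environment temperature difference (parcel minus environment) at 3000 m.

-4.81°C (parcel cooler than environment)

Parcel:
  Dry to 1300 m: -9.8 × 1.2 km = -11.76°C, so T = -4.16°C.
  Saturated to 3000 m: -7 × 1.7 km = -11.9°C, so T = -16.06°C.
Environment:
  Environment to 3000 m: -6.5 × 2.9 km = -18.85°C, so T = -11.25°C.
T_parcel − T_env = -16.06 − (-11.25) = -4.81°C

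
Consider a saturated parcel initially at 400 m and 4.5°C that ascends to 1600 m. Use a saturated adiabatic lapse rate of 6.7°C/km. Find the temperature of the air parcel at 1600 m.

-3.54°C

400 → 1600 m (saturated adiabatic, 6.7°C/km): ΔT = -6.7 × 1.2 = -8.04°C → T = -3.54°C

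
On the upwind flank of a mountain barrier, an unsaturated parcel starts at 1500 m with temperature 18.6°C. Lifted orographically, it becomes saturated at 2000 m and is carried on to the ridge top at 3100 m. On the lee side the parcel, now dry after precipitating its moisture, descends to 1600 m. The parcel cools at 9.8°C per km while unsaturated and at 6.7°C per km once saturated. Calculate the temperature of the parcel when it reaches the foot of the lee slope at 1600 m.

21.03°C

From 1500 m to 2000 m (dry): cools by 9.8 × 0.5 = 4.9°C, giving 13.7°C.
From 2000 m to 3100 m (saturated): cools by 6.7 × 1.1 = 7.37°C, giving 6.33°C.
From 3100 m to 1600 m (dry descent): warms by 9.8 × 1.5 = 14.7°C, giving 21.03°C.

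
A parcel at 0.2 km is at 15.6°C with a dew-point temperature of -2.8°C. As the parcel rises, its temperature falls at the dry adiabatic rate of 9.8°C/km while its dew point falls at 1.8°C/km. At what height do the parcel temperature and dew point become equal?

T and T_d converge at 9.8 − 1.8 = 8°C per km
Height above start = (15.6 − (-2.8)) / 8 = 2.3 km
LCL altitude = 200 m + 2300 m = 2500 m

2.5 km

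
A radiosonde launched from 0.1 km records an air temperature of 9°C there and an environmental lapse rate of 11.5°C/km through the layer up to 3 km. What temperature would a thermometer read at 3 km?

100 → 3000 m (environmental, 11.5°C/km): ΔT = -11.5 × 2.9 = -33.35°C → T = -24.35°C

-24.35°C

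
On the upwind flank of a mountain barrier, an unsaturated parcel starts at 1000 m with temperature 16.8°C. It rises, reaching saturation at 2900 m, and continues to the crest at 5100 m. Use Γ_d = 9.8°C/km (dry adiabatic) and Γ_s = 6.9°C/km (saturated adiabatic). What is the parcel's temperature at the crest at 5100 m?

1000–2900 m, dry: Δz = 1.9 km ⇒ ΔT = -18.62°C; T = -1.82°C
2900–5100 m, saturated: Δz = 2.2 km ⇒ ΔT = -15.18°C; T = -17°C

-17°C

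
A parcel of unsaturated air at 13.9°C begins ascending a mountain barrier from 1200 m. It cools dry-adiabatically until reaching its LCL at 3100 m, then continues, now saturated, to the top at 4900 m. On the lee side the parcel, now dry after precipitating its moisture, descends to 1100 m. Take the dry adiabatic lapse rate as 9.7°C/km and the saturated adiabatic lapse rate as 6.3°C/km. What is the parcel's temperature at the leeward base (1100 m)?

20.99°C

From 1200 m to 3100 m (dry): cools by 9.7 × 1.9 = 18.43°C, giving -4.53°C.
From 3100 m to 4900 m (saturated): cools by 6.3 × 1.8 = 11.34°C, giving -15.87°C.
From 4900 m to 1100 m (dry descent): warms by 9.7 × 3.8 = 36.86°C, giving 20.99°C.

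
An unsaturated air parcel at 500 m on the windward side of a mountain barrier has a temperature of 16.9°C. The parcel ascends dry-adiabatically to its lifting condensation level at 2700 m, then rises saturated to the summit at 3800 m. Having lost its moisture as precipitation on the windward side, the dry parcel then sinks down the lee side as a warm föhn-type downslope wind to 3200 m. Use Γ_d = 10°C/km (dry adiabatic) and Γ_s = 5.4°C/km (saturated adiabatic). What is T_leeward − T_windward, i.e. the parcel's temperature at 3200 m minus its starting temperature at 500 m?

-21.94°C

From 500 m to 2700 m (dry): cools by 10 × 2.2 = 22°C, giving -5.1°C.
From 2700 m to 3800 m (saturated): cools by 5.4 × 1.1 = 5.94°C, giving -11.04°C.
From 3800 m to 3200 m (dry descent): warms by 10 × 0.6 = 6°C, giving -5.04°C.
Net change vs windward start: -5.04 − 16.9 = -21.94°C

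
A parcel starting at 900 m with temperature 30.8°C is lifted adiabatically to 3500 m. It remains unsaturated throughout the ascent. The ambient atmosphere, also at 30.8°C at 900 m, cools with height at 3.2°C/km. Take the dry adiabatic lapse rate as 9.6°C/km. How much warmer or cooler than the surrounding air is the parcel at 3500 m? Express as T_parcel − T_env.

Parcel:
  Dry to 3500 m: -9.6 × 2.6 km = -24.96°C, so T = 5.84°C.
Environment:
  Environment to 3500 m: -3.2 × 2.6 km = -8.32°C, so T = 22.48°C.
T_parcel − T_env = 5.84 − 22.48 = -16.64°C

-16.64°C (parcel cooler than environment)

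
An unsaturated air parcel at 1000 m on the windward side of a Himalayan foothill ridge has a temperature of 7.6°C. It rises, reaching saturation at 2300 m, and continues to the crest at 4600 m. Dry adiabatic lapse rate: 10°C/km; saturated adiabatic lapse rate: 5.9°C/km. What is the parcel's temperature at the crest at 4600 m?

1000–2300 m, dry: Δz = 1.3 km ⇒ ΔT = -13°C; T = -5.4°C
2300–4600 m, saturated: Δz = 2.3 km ⇒ ΔT = -13.57°C; T = -18.97°C

-18.97°C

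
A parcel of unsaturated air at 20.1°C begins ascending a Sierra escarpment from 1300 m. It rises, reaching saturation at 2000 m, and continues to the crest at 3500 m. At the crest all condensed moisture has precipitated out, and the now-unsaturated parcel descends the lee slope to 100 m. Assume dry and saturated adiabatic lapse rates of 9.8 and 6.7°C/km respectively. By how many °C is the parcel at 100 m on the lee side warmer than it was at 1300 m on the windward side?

+16.41°C

1300–2000 m, dry: Δz = 0.7 km ⇒ ΔT = -6.86°C; T = 13.24°C
2000–3500 m, saturated: Δz = 1.5 km ⇒ ΔT = -10.05°C; T = 3.19°C
3500–100 m, dry descent: Δz = 3.4 km ⇒ ΔT = +33.32°C; T = 36.51°C
Net change vs windward start: 36.51 − 20.1 = +16.41°C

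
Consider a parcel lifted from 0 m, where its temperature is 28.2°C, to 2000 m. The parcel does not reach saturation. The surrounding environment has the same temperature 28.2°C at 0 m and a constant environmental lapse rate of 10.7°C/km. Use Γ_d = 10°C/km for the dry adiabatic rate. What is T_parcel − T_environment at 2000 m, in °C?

+1.4°C (parcel warmer than environment)

Parcel:
  0–2000 m, dry: Δz = 2 km ⇒ ΔT = -20°C; T = 8.2°C
Environment:
  0–2000 m, environment: Δz = 2 km ⇒ ΔT = -21.4°C; T = 6.8°C
T_parcel − T_env = 8.2 − 6.8 = +1.4°C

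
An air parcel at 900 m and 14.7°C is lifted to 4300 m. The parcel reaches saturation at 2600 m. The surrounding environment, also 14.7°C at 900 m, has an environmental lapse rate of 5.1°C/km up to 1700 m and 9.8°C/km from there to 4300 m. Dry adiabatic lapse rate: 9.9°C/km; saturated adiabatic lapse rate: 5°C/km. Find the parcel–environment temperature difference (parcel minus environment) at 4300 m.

Parcel:
  From 900 m to 2600 m (dry): cools by 9.9 × 1.7 = 16.83°C, giving -2.13°C.
  From 2600 m to 4300 m (saturated): cools by 5 × 1.7 = 8.5°C, giving -10.63°C.
Environment:
  From 900 m to 1700 m (environment, lower layer): cools by 5.1 × 0.8 = 4.08°C, giving 10.62°C.
  From 1700 m to 4300 m (environment, upper layer): cools by 9.8 × 2.6 = 25.48°C, giving -14.86°C.
T_parcel − T_env = -10.63 − (-14.86) = +4.23°C

+4.23°C (parcel warmer than environment)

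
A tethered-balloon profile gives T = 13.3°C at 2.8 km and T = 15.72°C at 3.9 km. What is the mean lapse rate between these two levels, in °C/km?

Γ = −ΔT/Δz = (13.3 − 15.72) / (3900 − 2800) m
  = -2.42°C / 1.1 km = -2.2°C/km

-2.2°C/km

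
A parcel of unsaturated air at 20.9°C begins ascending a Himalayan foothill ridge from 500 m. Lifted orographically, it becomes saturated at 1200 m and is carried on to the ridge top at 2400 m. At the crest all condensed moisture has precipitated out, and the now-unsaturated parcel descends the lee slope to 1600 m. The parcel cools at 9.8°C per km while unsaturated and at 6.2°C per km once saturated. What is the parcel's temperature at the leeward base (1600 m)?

From 500 m to 1200 m (dry): cools by 9.8 × 0.7 = 6.86°C, giving 14.04°C.
From 1200 m to 2400 m (saturated): cools by 6.2 × 1.2 = 7.44°C, giving 6.6°C.
From 2400 m to 1600 m (dry descent): warms by 9.8 × 0.8 = 7.84°C, giving 14.44°C.

14.44°C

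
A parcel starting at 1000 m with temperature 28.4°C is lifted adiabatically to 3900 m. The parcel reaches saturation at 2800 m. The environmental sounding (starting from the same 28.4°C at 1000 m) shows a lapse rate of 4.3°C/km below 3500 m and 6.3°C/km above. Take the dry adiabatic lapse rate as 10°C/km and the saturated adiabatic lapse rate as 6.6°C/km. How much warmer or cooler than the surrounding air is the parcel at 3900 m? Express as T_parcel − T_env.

Parcel:
  Dry to 2800 m: -10 × 1.8 km = -18°C, so T = 10.4°C.
  Saturated to 3900 m: -6.6 × 1.1 km = -7.26°C, so T = 3.14°C.
Environment:
  Environment, lower layer to 3500 m: -4.3 × 2.5 km = -10.75°C, so T = 17.65°C.
  Environment, upper layer to 3900 m: -6.3 × 0.4 km = -2.52°C, so T = 15.13°C.
T_parcel − T_env = 3.14 − 15.13 = -11.99°C

-11.99°C (parcel cooler than environment)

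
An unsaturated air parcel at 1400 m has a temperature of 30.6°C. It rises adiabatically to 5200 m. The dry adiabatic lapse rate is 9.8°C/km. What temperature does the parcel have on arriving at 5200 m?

-6.64°C

Dry adiabatic to 5200 m: -9.8 × 3.8 km = -37.24°C, so T = -6.64°C.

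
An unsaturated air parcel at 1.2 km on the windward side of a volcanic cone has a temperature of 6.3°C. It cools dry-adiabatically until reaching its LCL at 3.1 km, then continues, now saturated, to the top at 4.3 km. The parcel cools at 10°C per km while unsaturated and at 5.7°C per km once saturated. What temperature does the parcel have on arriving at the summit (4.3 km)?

1200 → 3100 m (dry, 10°C/km): ΔT = -10 × 1.9 = -19°C → T = -12.7°C
3100 → 4300 m (saturated, 5.7°C/km): ΔT = -5.7 × 1.2 = -6.84°C → T = -19.54°C

-19.54°C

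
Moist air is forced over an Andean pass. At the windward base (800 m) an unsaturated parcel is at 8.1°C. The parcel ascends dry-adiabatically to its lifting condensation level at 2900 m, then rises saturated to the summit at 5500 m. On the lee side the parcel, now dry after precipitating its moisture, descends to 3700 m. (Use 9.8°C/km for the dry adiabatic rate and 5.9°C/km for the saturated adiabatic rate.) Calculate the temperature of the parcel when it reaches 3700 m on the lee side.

-10.18°C

From 800 m to 2900 m (dry): cools by 9.8 × 2.1 = 20.58°C, giving -12.48°C.
From 2900 m to 5500 m (saturated): cools by 5.9 × 2.6 = 15.34°C, giving -27.82°C.
From 5500 m to 3700 m (dry descent): warms by 9.8 × 1.8 = 17.64°C, giving -10.18°C.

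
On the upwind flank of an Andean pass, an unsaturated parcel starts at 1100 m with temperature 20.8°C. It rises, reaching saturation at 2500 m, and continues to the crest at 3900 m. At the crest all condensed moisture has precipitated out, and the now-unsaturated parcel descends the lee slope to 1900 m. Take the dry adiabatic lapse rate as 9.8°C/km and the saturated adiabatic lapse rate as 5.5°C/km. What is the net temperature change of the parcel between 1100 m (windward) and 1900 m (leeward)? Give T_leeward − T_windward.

-1.82°C

From 1100 m to 2500 m (dry): cools by 9.8 × 1.4 = 13.72°C, giving 7.08°C.
From 2500 m to 3900 m (saturated): cools by 5.5 × 1.4 = 7.7°C, giving -0.62°C.
From 3900 m to 1900 m (dry descent): warms by 9.8 × 2 = 19.6°C, giving 18.98°C.
Net change vs windward start: 18.98 − 20.8 = -1.82°C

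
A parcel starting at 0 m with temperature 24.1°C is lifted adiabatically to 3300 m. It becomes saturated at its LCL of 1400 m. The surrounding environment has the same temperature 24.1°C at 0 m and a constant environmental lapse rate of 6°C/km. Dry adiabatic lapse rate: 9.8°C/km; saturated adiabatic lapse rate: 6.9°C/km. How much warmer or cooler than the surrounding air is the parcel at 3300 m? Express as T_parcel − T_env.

-7.03°C (parcel cooler than environment)

Parcel:
  Dry to 1400 m: -9.8 × 1.4 km = -13.72°C, so T = 10.38°C.
  Saturated to 3300 m: -6.9 × 1.9 km = -13.11°C, so T = -2.73°C.
Environment:
  Environment to 3300 m: -6 × 3.3 km = -19.8°C, so T = 4.3°C.
T_parcel − T_env = -2.73 − 4.3 = -7.03°C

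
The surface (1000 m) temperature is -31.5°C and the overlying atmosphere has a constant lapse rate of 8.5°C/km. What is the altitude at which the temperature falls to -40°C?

Height above start = (-31.5 − (-40)) / 8.5 = 1 km
Altitude = 1000 m + 1000 m = 2000 m

2000 m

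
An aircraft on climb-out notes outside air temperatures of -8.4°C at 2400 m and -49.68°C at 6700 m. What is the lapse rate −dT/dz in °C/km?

Γ = −ΔT/Δz = (-8.4 − (-49.68)) / (6700 − 2400) m
  = 41.28°C / 4.3 km = 9.6°C/km

9.6°C/km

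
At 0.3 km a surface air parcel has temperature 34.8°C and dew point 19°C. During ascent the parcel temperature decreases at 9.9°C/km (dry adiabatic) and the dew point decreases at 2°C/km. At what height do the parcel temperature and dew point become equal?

2.3 km

T and T_d converge at 9.9 − 2 = 7.9°C per km
Height above start = (34.8 − 19) / 7.9 = 2 km
LCL altitude = 300 m + 2000 m = 2300 m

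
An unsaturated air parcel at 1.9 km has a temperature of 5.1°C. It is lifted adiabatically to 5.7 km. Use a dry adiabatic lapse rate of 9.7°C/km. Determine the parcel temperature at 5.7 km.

1900–5700 m, dry adiabatic: Δz = 3.8 km ⇒ ΔT = -36.86°C; T = -31.76°C

-31.76°C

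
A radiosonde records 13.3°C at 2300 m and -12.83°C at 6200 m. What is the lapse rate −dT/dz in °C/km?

6.7°C/km

Γ = −ΔT/Δz = (13.3 − (-12.83)) / (6200 − 2300) m
  = 26.13°C / 3.9 km = 6.7°C/km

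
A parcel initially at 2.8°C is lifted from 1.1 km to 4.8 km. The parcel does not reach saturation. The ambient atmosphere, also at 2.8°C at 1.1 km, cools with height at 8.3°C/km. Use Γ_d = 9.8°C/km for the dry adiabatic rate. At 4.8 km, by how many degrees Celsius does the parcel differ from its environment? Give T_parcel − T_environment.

-5.55°C (parcel cooler than environment)

Parcel:
  1100 → 4800 m (dry, 9.8°C/km): ΔT = -9.8 × 3.7 = -36.26°C → T = -33.46°C
Environment:
  1100 → 4800 m (environment, 8.3°C/km): ΔT = -8.3 × 3.7 = -30.71°C → T = -27.91°C
T_parcel − T_env = -33.46 − (-27.91) = -5.55°C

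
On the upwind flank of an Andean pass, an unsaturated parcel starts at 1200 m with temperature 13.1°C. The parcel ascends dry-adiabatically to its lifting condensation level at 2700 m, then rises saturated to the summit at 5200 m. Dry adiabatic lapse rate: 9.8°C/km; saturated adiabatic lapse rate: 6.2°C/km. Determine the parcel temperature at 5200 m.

Dry to 2700 m: -9.8 × 1.5 km = -14.7°C, so T = -1.6°C.
Saturated to 5200 m: -6.2 × 2.5 km = -15.5°C, so T = -17.1°C.

-17.1°C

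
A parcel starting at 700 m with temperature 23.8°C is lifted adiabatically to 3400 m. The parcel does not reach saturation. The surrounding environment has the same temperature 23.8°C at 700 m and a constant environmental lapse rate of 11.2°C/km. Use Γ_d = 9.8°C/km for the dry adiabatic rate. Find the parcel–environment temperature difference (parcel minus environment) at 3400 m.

+3.78°C (parcel warmer than environment)

Parcel:
  700 → 3400 m (dry, 9.8°C/km): ΔT = -9.8 × 2.7 = -26.46°C → T = -2.66°C
Environment:
  700 → 3400 m (environment, 11.2°C/km): ΔT = -11.2 × 2.7 = -30.24°C → T = -6.44°C
T_parcel − T_env = -2.66 − (-6.44) = +3.78°C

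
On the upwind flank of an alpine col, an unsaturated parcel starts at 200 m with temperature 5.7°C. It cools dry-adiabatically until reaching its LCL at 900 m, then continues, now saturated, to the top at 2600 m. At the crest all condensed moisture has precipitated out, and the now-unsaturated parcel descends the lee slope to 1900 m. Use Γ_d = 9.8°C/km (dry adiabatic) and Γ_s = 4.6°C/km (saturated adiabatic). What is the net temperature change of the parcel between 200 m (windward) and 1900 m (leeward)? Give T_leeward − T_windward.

-7.82°C

From 200 m to 900 m (dry): cools by 9.8 × 0.7 = 6.86°C, giving -1.16°C.
From 900 m to 2600 m (saturated): cools by 4.6 × 1.7 = 7.82°C, giving -8.98°C.
From 2600 m to 1900 m (dry descent): warms by 9.8 × 0.7 = 6.86°C, giving -2.12°C.
Net change vs windward start: -2.12 − 5.7 = -7.82°C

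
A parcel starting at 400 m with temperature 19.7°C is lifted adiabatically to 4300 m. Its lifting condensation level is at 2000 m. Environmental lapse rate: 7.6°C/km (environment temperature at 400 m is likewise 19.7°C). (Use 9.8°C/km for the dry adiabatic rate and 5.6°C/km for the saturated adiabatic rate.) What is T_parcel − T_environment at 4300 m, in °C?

+1.08°C (parcel warmer than environment)

Parcel:
  Dry to 2000 m: -9.8 × 1.6 km = -15.68°C, so T = 4.02°C.
  Saturated to 4300 m: -5.6 × 2.3 km = -12.88°C, so T = -8.86°C.
Environment:
  Environment to 4300 m: -7.6 × 3.9 km = -29.64°C, so T = -9.94°C.
T_parcel − T_env = -8.86 − (-9.94) = +1.08°C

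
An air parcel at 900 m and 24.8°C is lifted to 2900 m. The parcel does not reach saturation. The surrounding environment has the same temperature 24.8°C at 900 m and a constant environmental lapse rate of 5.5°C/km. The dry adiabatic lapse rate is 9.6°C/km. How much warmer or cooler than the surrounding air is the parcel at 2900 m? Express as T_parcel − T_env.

Parcel:
  Dry to 2900 m: -9.6 × 2 km = -19.2°C, so T = 5.6°C.
Environment:
  Environment to 2900 m: -5.5 × 2 km = -11°C, so T = 13.8°C.
T_parcel − T_env = 5.6 − 13.8 = -8.2°C

-8.2°C (parcel cooler than environment)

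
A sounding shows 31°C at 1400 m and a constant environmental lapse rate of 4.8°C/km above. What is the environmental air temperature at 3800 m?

19.48°C

1400 → 3800 m (environmental, 4.8°C/km): ΔT = -4.8 × 2.4 = -11.52°C → T = 19.48°C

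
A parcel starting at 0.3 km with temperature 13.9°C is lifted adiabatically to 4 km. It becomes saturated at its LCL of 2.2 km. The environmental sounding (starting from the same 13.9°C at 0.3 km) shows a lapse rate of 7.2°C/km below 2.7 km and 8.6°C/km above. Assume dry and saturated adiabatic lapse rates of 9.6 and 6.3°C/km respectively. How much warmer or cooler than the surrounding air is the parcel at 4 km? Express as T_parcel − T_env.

Parcel:
  300 → 2200 m (dry, 9.6°C/km): ΔT = -9.6 × 1.9 = -18.24°C → T = -4.34°C
  2200 → 4000 m (saturated, 6.3°C/km): ΔT = -6.3 × 1.8 = -11.34°C → T = -15.68°C
Environment:
  300 → 2700 m (environment, lower layer, 7.2°C/km): ΔT = -7.2 × 2.4 = -17.28°C → T = -3.38°C
  2700 → 4000 m (environment, upper layer, 8.6°C/km): ΔT = -8.6 × 1.3 = -11.18°C → T = -14.56°C
T_parcel − T_env = -15.68 − (-14.56) = -1.12°C

-1.12°C (parcel cooler than environment)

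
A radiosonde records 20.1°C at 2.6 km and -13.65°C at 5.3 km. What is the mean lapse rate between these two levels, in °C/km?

12.5°C/km

Γ = −ΔT/Δz = (20.1 − (-13.65)) / (5300 − 2600) m
  = 33.75°C / 2.7 km = 12.5°C/km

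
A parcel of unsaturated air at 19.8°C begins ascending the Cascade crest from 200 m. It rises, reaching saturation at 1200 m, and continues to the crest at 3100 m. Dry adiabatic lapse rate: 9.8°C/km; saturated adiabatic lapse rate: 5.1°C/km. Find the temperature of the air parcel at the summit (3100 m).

200–1200 m, dry: Δz = 1 km ⇒ ΔT = -9.8°C; T = 10°C
1200–3100 m, saturated: Δz = 1.9 km ⇒ ΔT = -9.69°C; T = 0.31°C

0.31°C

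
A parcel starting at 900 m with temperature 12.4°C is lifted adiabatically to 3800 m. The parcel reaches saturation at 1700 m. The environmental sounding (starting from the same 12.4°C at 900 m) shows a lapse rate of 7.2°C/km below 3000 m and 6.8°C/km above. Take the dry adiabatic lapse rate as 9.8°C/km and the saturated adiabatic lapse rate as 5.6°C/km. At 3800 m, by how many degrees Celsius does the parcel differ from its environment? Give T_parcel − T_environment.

Parcel:
  900 → 1700 m (dry, 9.8°C/km): ΔT = -9.8 × 0.8 = -7.84°C → T = 4.56°C
  1700 → 3800 m (saturated, 5.6°C/km): ΔT = -5.6 × 2.1 = -11.76°C → T = -7.2°C
Environment:
  900 → 3000 m (environment, lower layer, 7.2°C/km): ΔT = -7.2 × 2.1 = -15.12°C → T = -2.72°C
  3000 → 3800 m (environment, upper layer, 6.8°C/km): ΔT = -6.8 × 0.8 = -5.44°C → T = -8.16°C
T_parcel − T_env = -7.2 − (-8.16) = +0.96°C

+0.96°C (parcel warmer than environment)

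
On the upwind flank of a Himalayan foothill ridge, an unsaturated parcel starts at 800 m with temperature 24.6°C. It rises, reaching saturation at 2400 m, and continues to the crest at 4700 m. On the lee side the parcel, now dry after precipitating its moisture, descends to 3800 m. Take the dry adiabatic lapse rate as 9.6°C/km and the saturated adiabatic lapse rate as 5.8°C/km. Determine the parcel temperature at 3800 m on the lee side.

4.54°C

800 → 2400 m (dry, 9.6°C/km): ΔT = -9.6 × 1.6 = -15.36°C → T = 9.24°C
2400 → 4700 m (saturated, 5.8°C/km): ΔT = -5.8 × 2.3 = -13.34°C → T = -4.1°C
4700 → 3800 m (dry descent, 9.6°C/km): ΔT = +9.6 × 0.9 = +8.64°C → T = 4.54°C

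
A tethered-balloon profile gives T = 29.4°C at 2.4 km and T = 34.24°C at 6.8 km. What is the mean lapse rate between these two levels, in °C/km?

-1.1°C/km

Γ = −ΔT/Δz = (29.4 − 34.24) / (6800 − 2400) m
  = -4.84°C / 4.4 km = -1.1°C/km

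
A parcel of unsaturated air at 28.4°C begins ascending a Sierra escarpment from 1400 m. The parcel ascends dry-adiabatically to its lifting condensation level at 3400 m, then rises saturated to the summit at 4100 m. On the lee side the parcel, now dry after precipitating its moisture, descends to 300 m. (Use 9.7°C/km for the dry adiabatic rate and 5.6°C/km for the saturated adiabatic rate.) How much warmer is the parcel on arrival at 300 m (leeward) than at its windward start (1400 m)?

+13.54°C

From 1400 m to 3400 m (dry): cools by 9.7 × 2 = 19.4°C, giving 9°C.
From 3400 m to 4100 m (saturated): cools by 5.6 × 0.7 = 3.92°C, giving 5.08°C.
From 4100 m to 300 m (dry descent): warms by 9.7 × 3.8 = 36.86°C, giving 41.94°C.
Net change vs windward start: 41.94 − 28.4 = +13.54°C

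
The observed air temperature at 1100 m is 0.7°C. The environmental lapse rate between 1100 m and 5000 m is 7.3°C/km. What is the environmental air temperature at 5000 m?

-27.77°C

1100 → 5000 m (environmental, 7.3°C/km): ΔT = -7.3 × 3.9 = -28.47°C → T = -27.77°C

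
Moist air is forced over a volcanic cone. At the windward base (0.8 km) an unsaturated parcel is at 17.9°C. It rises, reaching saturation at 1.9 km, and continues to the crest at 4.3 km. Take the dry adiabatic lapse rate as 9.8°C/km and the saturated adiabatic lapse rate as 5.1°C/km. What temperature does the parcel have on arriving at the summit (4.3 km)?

800–1900 m, dry: Δz = 1.1 km ⇒ ΔT = -10.78°C; T = 7.12°C
1900–4300 m, saturated: Δz = 2.4 km ⇒ ΔT = -12.24°C; T = -5.12°C

-5.12°C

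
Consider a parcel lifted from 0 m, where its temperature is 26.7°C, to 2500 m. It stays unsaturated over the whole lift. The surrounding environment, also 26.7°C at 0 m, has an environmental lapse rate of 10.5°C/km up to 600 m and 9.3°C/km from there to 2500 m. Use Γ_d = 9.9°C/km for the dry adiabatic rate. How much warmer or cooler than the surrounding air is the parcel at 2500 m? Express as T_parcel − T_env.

-0.78°C (parcel cooler than environment)

Parcel:
  0 → 2500 m (dry, 9.9°C/km): ΔT = -9.9 × 2.5 = -24.75°C → T = 1.95°C
Environment:
  0 → 600 m (environment, lower layer, 10.5°C/km): ΔT = -10.5 × 0.6 = -6.3°C → T = 20.4°C
  600 → 2500 m (environment, upper layer, 9.3°C/km): ΔT = -9.3 × 1.9 = -17.67°C → T = 2.73°C
T_parcel − T_env = 1.95 − 2.73 = -0.78°C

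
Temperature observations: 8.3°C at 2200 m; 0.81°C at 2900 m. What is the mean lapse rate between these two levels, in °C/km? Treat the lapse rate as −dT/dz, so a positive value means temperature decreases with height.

Γ = −ΔT/Δz = (8.3 − 0.81) / (2900 − 2200) m
  = 7.49°C / 0.7 km = 10.7°C/km

10.7°C/km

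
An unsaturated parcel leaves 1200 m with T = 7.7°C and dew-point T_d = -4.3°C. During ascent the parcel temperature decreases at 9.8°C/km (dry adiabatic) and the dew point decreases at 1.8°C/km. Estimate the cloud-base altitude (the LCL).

T and T_d converge at 9.8 − 1.8 = 8°C per km
Height above start = (7.7 − (-4.3)) / 8 = 1.5 km
LCL altitude = 1200 m + 1500 m = 2700 m

2700 m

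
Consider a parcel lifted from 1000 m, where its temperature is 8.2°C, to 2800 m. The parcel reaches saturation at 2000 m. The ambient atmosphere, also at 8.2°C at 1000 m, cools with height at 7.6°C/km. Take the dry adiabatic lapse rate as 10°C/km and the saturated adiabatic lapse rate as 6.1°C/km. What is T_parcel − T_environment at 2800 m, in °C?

-1.2°C (parcel cooler than environment)

Parcel:
  1000–2000 m, dry: Δz = 1 km ⇒ ΔT = -10°C; T = -1.8°C
  2000–2800 m, saturated: Δz = 0.8 km ⇒ ΔT = -4.88°C; T = -6.68°C
Environment:
  1000–2800 m, environment: Δz = 1.8 km ⇒ ΔT = -13.68°C; T = -5.48°C
T_parcel − T_env = -6.68 − (-5.48) = -1.2°C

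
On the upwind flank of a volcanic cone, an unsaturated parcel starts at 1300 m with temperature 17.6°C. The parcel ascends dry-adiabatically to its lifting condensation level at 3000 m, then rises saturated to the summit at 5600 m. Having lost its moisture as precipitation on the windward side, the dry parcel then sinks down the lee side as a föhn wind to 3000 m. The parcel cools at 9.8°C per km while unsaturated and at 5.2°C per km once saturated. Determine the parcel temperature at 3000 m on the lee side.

From 1300 m to 3000 m (dry): cools by 9.8 × 1.7 = 16.66°C, giving 0.94°C.
From 3000 m to 5600 m (saturated): cools by 5.2 × 2.6 = 13.52°C, giving -12.58°C.
From 5600 m to 3000 m (dry descent): warms by 9.8 × 2.6 = 25.48°C, giving 12.9°C.

12.9°C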